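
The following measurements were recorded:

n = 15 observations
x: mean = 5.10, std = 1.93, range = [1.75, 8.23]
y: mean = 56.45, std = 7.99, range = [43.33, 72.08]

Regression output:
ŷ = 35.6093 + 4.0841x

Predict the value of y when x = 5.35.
ŷ = 57.4592

x = 5.35 lies inside the observed range [1.75, 8.23], so the fitted equation applies directly:

ŷ = 35.6093 + 4.0841 × 5.35
ŷ = 35.6093 + 21.8499
ŷ = 57.4592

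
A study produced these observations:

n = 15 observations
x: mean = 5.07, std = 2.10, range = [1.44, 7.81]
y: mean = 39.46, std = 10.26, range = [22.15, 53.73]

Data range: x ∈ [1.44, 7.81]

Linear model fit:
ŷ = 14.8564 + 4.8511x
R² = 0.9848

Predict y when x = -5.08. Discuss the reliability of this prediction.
ŷ = -9.7872 (extrapolation — x = -5.08 lies outside [1.44, 7.81], so reliability is low).

Prediction calculation:
ŷ = 14.8564 + 4.8511 × (-5.08)
ŷ = -9.7872

Reliability:
- Data range: x ∈ [1.44, 7.81]
- Prediction point: x = -5.08 is 6.52 units below the observed range → this is EXTRAPOLATION, not interpolation

Why that matters here:
- Real relationships often flatten, saturate, or turn nonlinear at extremes
- There are no observations near this x to validate the fitted line there
- The standard error of prediction grows with (x − x̄)², and x = -5.08 is far from x̄ = 5.07

Report the number if required, but flag clearly that it is an extrapolation.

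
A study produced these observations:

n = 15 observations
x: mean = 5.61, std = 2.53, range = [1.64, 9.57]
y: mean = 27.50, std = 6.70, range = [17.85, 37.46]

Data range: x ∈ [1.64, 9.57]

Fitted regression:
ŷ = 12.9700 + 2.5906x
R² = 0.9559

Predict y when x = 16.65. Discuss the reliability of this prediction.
ŷ = 56.1035 (extrapolation — x = 16.65 lies outside [1.64, 9.57], so reliability is low).

Prediction calculation:
ŷ = 12.9700 + 2.5906 × 16.65
ŷ = 56.1035

Reliability:
- Data range: x ∈ [1.64, 9.57]
- Prediction point: x = 16.65 is 7.08 units above the observed range → this is EXTRAPOLATION, not interpolation

Why that matters here:
- The standard error of prediction grows with (x − x̄)², and x = 16.65 is far from x̄ = 5.61
- Real relationships often flatten, saturate, or turn nonlinear at extremes

Report the number if required, but flag clearly that it is an extrapolation.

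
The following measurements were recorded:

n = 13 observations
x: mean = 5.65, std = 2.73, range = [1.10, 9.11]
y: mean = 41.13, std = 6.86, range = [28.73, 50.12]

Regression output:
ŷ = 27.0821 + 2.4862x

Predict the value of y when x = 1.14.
ŷ = 29.9164

x = 1.14 lies inside the observed range [1.10, 9.11], so the fitted equation applies directly:

ŷ = 27.0821 + 2.4862 × 1.14
ŷ = 27.0821 + 2.8343
ŷ = 29.9164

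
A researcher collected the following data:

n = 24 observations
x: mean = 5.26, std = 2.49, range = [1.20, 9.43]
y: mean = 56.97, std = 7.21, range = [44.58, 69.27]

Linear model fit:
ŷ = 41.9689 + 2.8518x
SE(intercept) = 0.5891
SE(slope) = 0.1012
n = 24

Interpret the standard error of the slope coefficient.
The slope 2.8518 is pinned down to within about ±0.1012 (one SE) by these data — relative uncertainty 3.5%, i.e. precise.

SE(β̂₁) = s / √Sxx, where s is the residual standard deviation and Sxx = Σ(x − x̄)². It is the yardstick for how far β̂₁ = 2.8518 could plausibly be from the true slope.

Relative precision:
- SE / |β̂₁| = 0.1012 / 2.8518 = 3.5%
- Rule of thumb (under 20%: precise; 20% to under 50%: moderately precise; 50% or more: imprecise) → precise

Link to interval estimation: a confidence interval for β₁ is β̂₁ ± t* × 0.1012, so SE sets the half-width per unit of t*.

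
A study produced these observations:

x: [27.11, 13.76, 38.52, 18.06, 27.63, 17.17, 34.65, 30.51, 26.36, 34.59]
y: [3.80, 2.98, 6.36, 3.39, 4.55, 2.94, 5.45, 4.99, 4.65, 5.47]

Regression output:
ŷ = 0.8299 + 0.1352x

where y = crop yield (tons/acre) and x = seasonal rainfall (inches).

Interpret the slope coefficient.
An increase of one inch in rainfall is associated with a 0.1352 tons/acre increase in predicted crop yield.

The slope β₁ = 0.1352 gives the rate at which the fitted crop yield changes with rainfall.

Interpretation:
- Rainfall up by 1 inch → predicted crop yield increases by 0.1352 tons/acre
- The effect is assumed constant over the observed range of x (linearity)
- The slope describes association in these data, not necessarily a causal effect

The intercept β₀ = 0.8299 is the predicted crop yield when rainfall = 0; since the smallest observed x is 13.76, this is an extrapolation and mainly anchors the line.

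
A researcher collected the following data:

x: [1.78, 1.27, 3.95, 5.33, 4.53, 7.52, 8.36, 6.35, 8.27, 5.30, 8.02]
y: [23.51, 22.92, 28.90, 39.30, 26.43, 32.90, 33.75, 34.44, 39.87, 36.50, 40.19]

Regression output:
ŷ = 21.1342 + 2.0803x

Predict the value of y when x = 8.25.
ŷ = 38.2967

Plug x = 8.25 into the fitted line:

ŷ = 21.1342 + 2.0803 × 8.25
ŷ = 21.1342 + 17.1625
ŷ = 38.2967

This is a point prediction; actual observations scatter around it by roughly the residual standard deviation.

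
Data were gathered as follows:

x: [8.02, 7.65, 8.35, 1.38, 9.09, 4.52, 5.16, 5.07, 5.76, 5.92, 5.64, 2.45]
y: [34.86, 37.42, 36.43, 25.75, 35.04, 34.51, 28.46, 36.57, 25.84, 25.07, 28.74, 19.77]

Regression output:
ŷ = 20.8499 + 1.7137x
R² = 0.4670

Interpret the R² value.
R² = 0.4670 means 46.70% of the variation in y is explained by the linear relationship with x. This indicates a moderate fit.

R² (coefficient of determination) measures the proportion of variance in y explained by the regression model.

Here R² = 0.4670:
- Explained: 46.70% of the variation in y
- Unexplained (residual): 100% − 46.70% = 53.30%
- Rule of thumb (below 0.3 weak; 0.3 to below 0.7 moderate; 0.7 and above strong) → moderate

Note: R² never decreases when predictors are added, so it should not be used alone to compare models of different size.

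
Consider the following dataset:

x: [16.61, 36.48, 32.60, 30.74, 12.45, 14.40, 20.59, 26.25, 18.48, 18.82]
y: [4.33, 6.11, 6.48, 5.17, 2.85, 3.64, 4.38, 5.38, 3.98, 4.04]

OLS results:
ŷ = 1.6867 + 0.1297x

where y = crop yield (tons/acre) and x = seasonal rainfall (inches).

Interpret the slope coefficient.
An increase of one inch in rainfall is associated with a 0.1297 tons/acre increase in predicted crop yield.

β₁ = 0.1297 is the change in predicted crop yield (tons/acre) per additional inch of rainfall.

Interpretation:
- Rainfall up by 1 inch → predicted crop yield increases by 0.1297 tons/acre
- The effect is assumed constant over the observed range of x (linearity)
- The sign (+) gives the direction; the magnitude 0.1297 gives the size of the effect per inch

The intercept β₀ = 1.6867 is the predicted crop yield when rainfall = 0; since the smallest observed x is 12.45, this is an extrapolation and mainly anchors the line.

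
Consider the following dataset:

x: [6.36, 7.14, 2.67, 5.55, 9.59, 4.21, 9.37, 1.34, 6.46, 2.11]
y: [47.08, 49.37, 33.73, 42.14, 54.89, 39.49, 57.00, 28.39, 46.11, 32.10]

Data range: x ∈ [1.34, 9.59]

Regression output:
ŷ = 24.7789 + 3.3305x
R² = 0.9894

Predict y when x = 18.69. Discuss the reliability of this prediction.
ŷ = 87.0259, but this is extrapolation (above the data range [1.34, 9.59]) and may be unreliable.

Prediction calculation:
ŷ = 24.7789 + 3.3305 × 18.69
ŷ = 87.0259

Reliability:
- Data range: x ∈ [1.34, 9.59]
- Prediction point: x = 18.69 is 9.10 units above the observed range → this is EXTRAPOLATION, not interpolation

Why that matters here:
- R² describes fit only over the sampled x values; it says nothing about behaviour beyond them
- There are no observations near this x to validate the fitted line there

The R² = 0.9894 only validates the fit within [1.34, 9.59]; treat ŷ = 87.0259 with caution.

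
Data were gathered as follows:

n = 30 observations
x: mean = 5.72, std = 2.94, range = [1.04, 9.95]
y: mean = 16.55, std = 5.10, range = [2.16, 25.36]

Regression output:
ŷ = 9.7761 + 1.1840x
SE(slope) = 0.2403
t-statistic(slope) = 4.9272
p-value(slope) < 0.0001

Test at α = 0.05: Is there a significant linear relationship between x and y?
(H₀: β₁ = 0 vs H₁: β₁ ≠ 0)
Reject H₀: p-value < 0.0001 < α = 0.05. The linear relationship is significant at the 5% level.

Hypothesis test for the slope coefficient:

H₀: β₁ = 0 (no linear relationship)
H₁: β₁ ≠ 0 (linear relationship exists)

Test statistic: t = β̂₁ / SE(β̂₁) = 1.1840 / 0.2403 = 4.9272

The p-value (<0.0001) is the probability, under H₀, of a t-statistic at least as extreme as |t| = 4.9272 (two-sided, df = n − 2 = 28).

Decision rule: reject H₀ if p-value < α.
p-value < 0.0001 < α = 0.05 → reject H₀.

Conclusion: the linear association between x and y is significant at the 5% level.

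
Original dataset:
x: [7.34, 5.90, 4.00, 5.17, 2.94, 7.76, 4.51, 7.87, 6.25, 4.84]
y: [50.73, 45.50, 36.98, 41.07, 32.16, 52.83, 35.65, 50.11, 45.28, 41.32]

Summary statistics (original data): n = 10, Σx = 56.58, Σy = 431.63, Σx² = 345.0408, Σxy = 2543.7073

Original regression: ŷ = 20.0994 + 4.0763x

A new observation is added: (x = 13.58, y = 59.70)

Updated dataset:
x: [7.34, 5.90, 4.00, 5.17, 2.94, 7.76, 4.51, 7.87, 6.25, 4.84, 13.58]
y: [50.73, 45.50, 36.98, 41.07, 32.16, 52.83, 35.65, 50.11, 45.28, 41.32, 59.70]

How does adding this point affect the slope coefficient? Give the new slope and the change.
Adding the point moves β₁ from 4.0763 to 2.6919, i.e. it decreases by 1.3844 (-34.0%).

The new point has HIGH LEVERAGE: x = 13.58 is far from the original mean x̄ = 56.58/10 ≈ 5.66 (original range [2.94, 7.87]).

Step 1: Update the sums with the new point (n goes from 10 to 11)
Σx  = 56.58 + 13.58 = 70.16
Σy  = 431.63 + 59.70 = 491.33
Σx² = 345.0408 + 13.58² = 345.0408 + 184.4164 = 529.4572
Σxy = 2543.7073 + 13.58×59.70 = 2543.7073 + 810.7260 = 3354.4333

Step 2: Recompute the slope with b₁ = (nΣxy − ΣxΣy) / (nΣx² − (Σx)²)
Numerator   = 11×3354.4333 − 70.16×491.33 = 36898.7663 − 34471.7128 = 2427.0535
Denominator = 11×529.4572 − 70.16² = 5824.0292 − 4922.4256 = 901.6036
b₁(new) = 2427.0535 / 901.6036 = 2.6919

(Same formula on the original sums: (10×2543.7073 − 56.58×431.63) / (10×345.0408 − 56.58²) = 1015.4476 / 249.1116 = 4.0763, matching the given fit.)

Step 3: Change in slope
Δβ₁ = 2.6919 − 4.0763 = -1.3844
Relative change = -1.3844 / 4.0763 × 100% = -34.0%
→ the slope decreases when the point is added.

A high-leverage point only changes the slope if it is off the original line; here y = 59.70 is below the original trend, so the slope decreases.
In practice: examine leverage (hᵢ) and Cook's distance rather than deleting it automatically.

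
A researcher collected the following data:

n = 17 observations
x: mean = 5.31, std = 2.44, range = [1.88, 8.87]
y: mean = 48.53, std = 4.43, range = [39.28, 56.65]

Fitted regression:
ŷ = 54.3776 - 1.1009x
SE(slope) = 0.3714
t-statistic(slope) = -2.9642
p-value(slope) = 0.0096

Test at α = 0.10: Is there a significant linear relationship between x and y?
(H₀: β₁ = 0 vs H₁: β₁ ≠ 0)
p-value = 0.0096 < α = 0.10, so we reject H₀. The relationship is significant.

Hypothesis test for the slope coefficient:

H₀: β₁ = 0 (no linear relationship)
H₁: β₁ ≠ 0 (linear relationship exists)

Test statistic: t = β̂₁ / SE(β̂₁) = -1.1009 / 0.3714 = -2.9642

p = 0.0096: how often a slope estimate this far from 0 (in SE units) would arise by chance if β₁ were truly 0.

Decision rule: reject H₀ if p-value < α.
p-value = 0.0096 < α = 0.10 → reject H₀.

At α = 0.10 the data do provide convincing evidence of a nonzero slope.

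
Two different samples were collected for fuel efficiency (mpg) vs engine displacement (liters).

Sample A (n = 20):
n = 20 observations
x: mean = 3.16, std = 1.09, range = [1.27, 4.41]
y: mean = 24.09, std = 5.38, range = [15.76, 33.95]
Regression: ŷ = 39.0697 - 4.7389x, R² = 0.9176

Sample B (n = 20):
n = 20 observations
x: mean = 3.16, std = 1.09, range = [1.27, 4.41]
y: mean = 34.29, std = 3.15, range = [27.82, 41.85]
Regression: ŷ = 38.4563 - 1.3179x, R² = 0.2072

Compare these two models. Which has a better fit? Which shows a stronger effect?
Model A has the better fit (R² = 0.9176 vs 0.2072). Model A shows the stronger effect (|β₁| = 4.7389 vs 1.3179).

Model Comparison:

Goodness of fit (R²):
- Model A: R² = 0.9176 → 91.76% of variance in fuel efficiency explained
- Model B: R² = 0.2072 → 20.72% of variance in fuel efficiency explained
- 0.9176 > 0.2072 → Model A has the better fit

Strength of effect — compare |β₁|:
- Model A: β₁ = -4.7389 → predicted fuel efficiency falls 4.7389 mpg per additional liter of engine displacement
- Model B: β₁ = -1.3179 → predicted fuel efficiency falls 1.3179 mpg per additional liter of engine displacement
- |-4.7389| > |-1.3179| → Model A shows the stronger marginal effect

Notes:
- R² measures how tightly points cluster around the line; β₁ measures how steep the line is — they answer different questions.
- A better fit (higher R²) doesn't necessarily mean a more important relationship.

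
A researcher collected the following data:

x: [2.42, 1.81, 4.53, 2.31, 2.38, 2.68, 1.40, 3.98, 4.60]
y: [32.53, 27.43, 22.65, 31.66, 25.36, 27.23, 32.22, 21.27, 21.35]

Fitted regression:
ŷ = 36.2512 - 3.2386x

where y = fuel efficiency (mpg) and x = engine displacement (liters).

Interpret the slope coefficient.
An increase of one liter in engine displacement is associated with a 3.2386 mpg decrease in predicted fuel efficiency.

β₁ = -3.2386 is the change in predicted fuel efficiency (mpg) per additional liter of engine displacement.

Interpretation:
- Engine displacement up by 1 liter → predicted fuel efficiency decreases by 3.2386 mpg
- The effect is assumed constant over the observed range of x (linearity)
- The slope describes association in these data, not necessarily a causal effect

(β₀ = 36.2512 is the fitted value at x = 0 and is not part of the slope interpretation.)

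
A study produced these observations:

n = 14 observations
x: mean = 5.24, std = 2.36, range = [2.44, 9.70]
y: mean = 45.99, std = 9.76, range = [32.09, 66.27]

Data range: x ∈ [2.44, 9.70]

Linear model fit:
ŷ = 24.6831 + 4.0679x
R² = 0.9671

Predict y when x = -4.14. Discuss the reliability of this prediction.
ŷ = 7.8420, but this is extrapolation (below the data range [2.44, 9.70]) and may be unreliable.

Prediction calculation:
ŷ = 24.6831 + 4.0679 × (-4.14)
ŷ = 7.8420

Reliability:
- Data range: x ∈ [2.44, 9.70]
- Prediction point: x = -4.14 is 6.58 units below the observed range → this is EXTRAPOLATION, not interpolation

Why that matters here:
- The linear relationship may not hold outside the observed range
- The standard error of prediction grows with (x − x̄)², and x = -4.14 is far from x̄ = 5.24

Report the number if required, but flag clearly that it is an extrapolation.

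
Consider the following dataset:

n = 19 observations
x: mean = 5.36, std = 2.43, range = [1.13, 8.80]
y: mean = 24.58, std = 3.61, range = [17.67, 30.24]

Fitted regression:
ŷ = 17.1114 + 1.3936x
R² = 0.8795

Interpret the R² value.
The model explains 87.95% of the variance in y (R² = 0.8795), leaving 12.05% unexplained; the fit is strong.

The coefficient of determination R² is the fraction of the total variation in y that the fitted line accounts for.

Here R² = 0.8795:
- Explained: 87.95% of the variation in y
- Unexplained (residual): 100% − 87.95% = 12.05%
- Rule of thumb (below 0.3 weak; 0.3 to below 0.7 moderate; 0.7 and above strong) → strong

Note: R² never decreases when predictors are added, so it should not be used alone to compare models of different size.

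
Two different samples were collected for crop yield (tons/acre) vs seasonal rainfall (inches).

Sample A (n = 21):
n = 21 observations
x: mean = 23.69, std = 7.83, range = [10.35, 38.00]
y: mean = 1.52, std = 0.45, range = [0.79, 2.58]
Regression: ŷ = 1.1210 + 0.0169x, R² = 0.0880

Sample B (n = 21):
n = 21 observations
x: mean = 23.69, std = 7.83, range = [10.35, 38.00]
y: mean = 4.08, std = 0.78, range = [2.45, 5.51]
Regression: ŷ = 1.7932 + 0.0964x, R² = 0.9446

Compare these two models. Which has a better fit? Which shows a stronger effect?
Model B has the better fit (R² = 0.9446 vs 0.0880). Model B shows the stronger effect (|β₁| = 0.0964 vs 0.0169).

Model Comparison:

Fit — compare R²:
- Model A: R² = 0.0880 → 8.80% of variance in crop yield explained
- Model B: R² = 0.9446 → 94.46% of variance in crop yield explained
- 0.9446 > 0.0880 → Model B has the better fit

Which has the larger per-inch effect? (|β₁|)
- Model A: β₁ = 0.0169 → predicted crop yield rises 0.0169 tons/acre per additional inch of rainfall
- Model B: β₁ = 0.0964 → predicted crop yield rises 0.0964 tons/acre per additional inch of rainfall
- |0.0169| < |0.0964| → Model B shows the stronger marginal effect

Note: R² measures how tightly points cluster around the line; β₁ measures how steep the line is — they answer different questions.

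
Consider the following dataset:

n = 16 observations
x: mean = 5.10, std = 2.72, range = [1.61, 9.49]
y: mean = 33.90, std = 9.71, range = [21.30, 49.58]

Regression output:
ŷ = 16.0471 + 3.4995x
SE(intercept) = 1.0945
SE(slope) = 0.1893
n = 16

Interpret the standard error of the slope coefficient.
The slope 3.4995 is pinned down to within about ±0.1893 (one SE) by these data — relative uncertainty 5.4%, i.e. precise.

SE(β̂₁) = 0.1893 says: if we drew many samples of n = 16 from the same population and refit each time, the fitted slopes would scatter with a standard deviation of roughly 0.1893 around the true β₁.

Relative precision:
- SE / |β̂₁| = 0.1893 / 3.4995 = 5.4%
- Rule of thumb (under 20%: precise; 20% to under 50%: moderately precise; 50% or more: imprecise) → precise

Link to interval estimation: a confidence interval for β₁ is β̂₁ ± t* × 0.1893, so SE sets the half-width per unit of t*.

What drives SE(β̂₁): more residual scatter → larger SE; larger n (here n = 16) → smaller SE; wider spread of x values → smaller SE.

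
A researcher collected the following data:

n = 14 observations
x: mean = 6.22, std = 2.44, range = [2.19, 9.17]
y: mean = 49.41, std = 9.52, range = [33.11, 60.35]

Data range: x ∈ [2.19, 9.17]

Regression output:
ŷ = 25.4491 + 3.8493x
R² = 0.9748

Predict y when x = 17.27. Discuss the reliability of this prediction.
ŷ = 91.9265 (extrapolation — x = 17.27 lies outside [2.19, 9.17], so reliability is low).

Prediction calculation:
ŷ = 25.4491 + 3.8493 × 17.27
ŷ = 91.9265

Reliability:
- Data range: x ∈ [2.19, 9.17]
- Prediction point: x = 17.27 is 8.10 units above the observed range → this is EXTRAPOLATION, not interpolation

Why that matters here:
- The standard error of prediction grows with (x − x̄)², and x = 17.27 is far from x̄ = 6.22
- Real relationships often flatten, saturate, or turn nonlinear at extremes
- The linear relationship may not hold outside the observed range

Report the number if required, but flag clearly that it is an extrapolation.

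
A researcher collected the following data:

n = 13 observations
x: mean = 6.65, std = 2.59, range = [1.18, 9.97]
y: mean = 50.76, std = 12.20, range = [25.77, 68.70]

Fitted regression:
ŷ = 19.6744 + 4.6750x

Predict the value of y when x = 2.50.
ŷ = 31.3619

To predict y for x = 2.50, substitute into the regression equation:

ŷ = 19.6744 + 4.6750 × 2.50
ŷ = 19.6744 + 11.6875
ŷ = 31.3619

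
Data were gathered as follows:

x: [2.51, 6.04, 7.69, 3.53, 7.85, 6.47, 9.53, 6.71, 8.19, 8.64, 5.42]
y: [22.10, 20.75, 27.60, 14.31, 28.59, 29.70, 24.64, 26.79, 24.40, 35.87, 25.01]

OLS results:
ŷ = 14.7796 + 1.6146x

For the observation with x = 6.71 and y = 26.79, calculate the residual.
Residual = 1.1764

The residual is the difference between the actual value and the predicted value:

Residual = y - ŷ

Step 1: Calculate predicted value
ŷ = 14.7796 + 1.6146 × 6.71
ŷ = 25.6136

Step 2: Calculate residual
Residual = 26.79 - 25.6136
Residual = 1.1764

Interpretation: the model underestimates the actual value by 1.1764 at this point (positive residual → observation lies above the fitted line).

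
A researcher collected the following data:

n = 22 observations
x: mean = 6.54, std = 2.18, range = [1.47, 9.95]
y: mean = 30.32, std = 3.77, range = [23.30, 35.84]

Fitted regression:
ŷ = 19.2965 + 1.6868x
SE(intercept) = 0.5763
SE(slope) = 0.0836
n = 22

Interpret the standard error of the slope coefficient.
SE(slope) = 0.0836 measures the uncertainty in the estimated slope. The coefficient is estimated precisely (SE/|β̂₁| = 5.0%).

SE(β̂₁) = 0.0836 says: if we drew many samples of n = 22 from the same population and refit each time, the fitted slopes would scatter with a standard deviation of roughly 0.0836 around the true β₁.

Relative precision:
- SE / |β̂₁| = 0.0836 / 1.6868 = 5.0%
- Rule of thumb (under 20%: precise; 20% to under 50%: moderately precise; 50% or more: imprecise) → precise

Link to the t-test: t = β̂₁ / SE(β̂₁) = 1.6868 / 0.0836 = 20.1770, the statistic for H₀: β₁ = 0.

What drives SE(β̂₁): larger n (here n = 22) → smaller SE.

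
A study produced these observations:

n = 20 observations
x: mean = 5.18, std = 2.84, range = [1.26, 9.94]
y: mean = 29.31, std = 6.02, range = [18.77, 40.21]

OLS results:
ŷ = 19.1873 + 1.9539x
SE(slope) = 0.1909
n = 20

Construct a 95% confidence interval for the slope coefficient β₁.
The 95% CI for β₁ is (1.5528, 2.3550)

Confidence interval for the slope:

The 95% CI for β₁ is: β̂₁ ± t*(α/2, n-2) × SE(β̂₁)

Step 1: Find critical t-value
- Confidence level = 0.95
- Degrees of freedom = n - 2 = 20 - 2 = 18
- t*(α/2, 18) = 2.1009

Step 2: Calculate margin of error
Margin = 2.1009 × 0.1909 = 0.4011

Step 3: Construct interval
CI = 1.9539 ± 0.4011
CI = (1.5528, 2.3550)

Interpretation: intervals built this way capture the true β₁ in 95% of repeated samples; here the plausible range for the per-unit effect of x on y is 1.5528 to 2.3550.
The interval does not include 0, suggesting a significant linear relationship.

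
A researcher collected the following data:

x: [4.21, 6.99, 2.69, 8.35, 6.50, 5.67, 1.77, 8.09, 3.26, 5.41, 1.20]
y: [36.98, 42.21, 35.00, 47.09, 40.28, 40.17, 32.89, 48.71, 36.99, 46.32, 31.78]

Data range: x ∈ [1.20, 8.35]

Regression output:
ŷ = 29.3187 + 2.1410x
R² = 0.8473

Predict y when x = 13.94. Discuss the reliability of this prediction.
ŷ = 59.1642 (extrapolation — x = 13.94 lies outside [1.20, 8.35], so reliability is low).

Prediction calculation:
ŷ = 29.3187 + 2.1410 × 13.94
ŷ = 59.1642

Reliability:
- Data range: x ∈ [1.20, 8.35]
- Prediction point: x = 13.94 is 5.59 units above the observed range → this is EXTRAPOLATION, not interpolation

Why that matters here:
- R² describes fit only over the sampled x values; it says nothing about behaviour beyond them
- There are no observations near this x to validate the fitted line there

A defensible statement: 'if the linear trend continued to x = 13.94, y would be about 59.1642' — the premise is untested.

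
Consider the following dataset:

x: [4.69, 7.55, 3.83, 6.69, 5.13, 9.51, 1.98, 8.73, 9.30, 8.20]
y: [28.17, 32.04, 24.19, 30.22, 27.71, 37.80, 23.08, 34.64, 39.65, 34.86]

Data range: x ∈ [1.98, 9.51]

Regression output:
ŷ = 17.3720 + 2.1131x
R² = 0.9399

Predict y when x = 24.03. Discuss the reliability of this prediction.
ŷ = 68.1498, but this is extrapolation (above the data range [1.98, 9.51]) and may be unreliable.

Prediction calculation:
ŷ = 17.3720 + 2.1131 × 24.03
ŷ = 68.1498

Reliability:
- Data range: x ∈ [1.98, 9.51]
- Prediction point: x = 24.03 is 14.52 units above the observed range → this is EXTRAPOLATION, not interpolation

Why that matters here:
- The standard error of prediction grows with (x − x̄)², and x = 24.03 is far from x̄ = 6.56
- The linear relationship may not hold outside the observed range

Report the number if required, but flag clearly that it is an extrapolation.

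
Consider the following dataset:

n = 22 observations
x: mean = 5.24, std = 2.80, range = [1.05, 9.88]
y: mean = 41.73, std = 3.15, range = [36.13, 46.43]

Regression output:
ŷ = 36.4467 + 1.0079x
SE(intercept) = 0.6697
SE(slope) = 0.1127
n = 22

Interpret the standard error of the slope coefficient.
SE(β̂₁) = 0.1127 is the estimated standard deviation of the slope estimate across repeated samples; relative to β̂₁ = 1.0079 that is 11.2%, a precise estimate.

What SE measures:
- The standard error quantifies the sampling variability of the coefficient estimate
- It is the estimated standard deviation of β̂₁ across hypothetical repeated samples of the same size
- Smaller SE → more precise estimate

Relative precision:
- SE / |β̂₁| = 0.1127 / 1.0079 = 11.2%
- Rule of thumb (under 20%: precise; 20% to under 50%: moderately precise; 50% or more: imprecise) → precise

Link to interval estimation: a confidence interval for β₁ is β̂₁ ± t* × 0.1127, so SE sets the half-width per unit of t*.

What drives SE(β̂₁): larger n (here n = 22) → smaller SE.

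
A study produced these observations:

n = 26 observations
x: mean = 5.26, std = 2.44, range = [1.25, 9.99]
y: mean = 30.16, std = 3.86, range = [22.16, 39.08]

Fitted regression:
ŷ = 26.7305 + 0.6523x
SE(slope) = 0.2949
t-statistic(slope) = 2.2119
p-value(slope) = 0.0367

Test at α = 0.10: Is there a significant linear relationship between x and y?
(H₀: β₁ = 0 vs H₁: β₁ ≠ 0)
p-value = 0.0367 < α = 0.10, so we reject H₀. The relationship is significant.

Hypothesis test for the slope coefficient:

H₀: β₁ = 0 (no linear relationship)
H₁: β₁ ≠ 0 (linear relationship exists)

Test statistic: t = β̂₁ / SE(β̂₁) = 0.6523 / 0.2949 = 2.2119

The p-value (0.0367) is the probability, under H₀, of a t-statistic at least as extreme as |t| = 2.2119 (two-sided, df = n − 2 = 24).

Decision rule: reject H₀ if p-value < α.
p-value = 0.0367 < α = 0.10 → reject H₀.

At α = 0.10 the data do provide convincing evidence of a nonzero slope.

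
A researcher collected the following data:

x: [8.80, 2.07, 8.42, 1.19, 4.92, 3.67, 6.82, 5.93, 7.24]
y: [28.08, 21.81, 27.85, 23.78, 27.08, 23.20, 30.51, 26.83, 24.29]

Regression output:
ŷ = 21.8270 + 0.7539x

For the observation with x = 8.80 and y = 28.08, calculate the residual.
Residual = -0.3813

The residual is the difference between the actual value and the predicted value:

Residual = y - ŷ

Step 1: Calculate predicted value
ŷ = 21.8270 + 0.7539 × 8.80
ŷ = 28.4613

Step 2: Calculate residual
Residual = 28.08 - 28.4613
Residual = -0.3813

The residual is negative, so the observed y = 28.08 sits below the regression line (the line overestimates it by 0.3813).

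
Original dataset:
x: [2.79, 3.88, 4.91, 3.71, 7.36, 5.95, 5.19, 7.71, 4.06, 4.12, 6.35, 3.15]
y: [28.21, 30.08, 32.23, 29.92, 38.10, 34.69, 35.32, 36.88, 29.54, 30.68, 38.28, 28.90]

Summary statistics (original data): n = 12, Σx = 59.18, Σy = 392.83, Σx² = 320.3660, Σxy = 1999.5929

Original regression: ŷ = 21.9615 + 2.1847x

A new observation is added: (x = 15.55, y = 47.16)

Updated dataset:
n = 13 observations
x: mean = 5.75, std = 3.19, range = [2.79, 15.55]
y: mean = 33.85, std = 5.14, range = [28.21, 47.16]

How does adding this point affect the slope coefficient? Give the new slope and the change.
The slope changes from 2.1847 to 1.5361 (change of -0.6486, or -29.7%).

The new point has HIGH LEVERAGE: x = 15.55 is far from the original mean x̄ = 59.18/12 ≈ 4.93 (original range [2.79, 7.71]).

Step 1: Update the sums with the new point (n goes from 12 to 13)
Σx  = 59.18 + 15.55 = 74.73
Σy  = 392.83 + 47.16 = 439.99
Σx² = 320.3660 + 15.55² = 320.3660 + 241.8025 = 562.1685
Σxy = 1999.5929 + 15.55×47.16 = 1999.5929 + 733.3380 = 2732.9309

Step 2: Recompute the slope with b₁ = (nΣxy − ΣxΣy) / (nΣx² − (Σx)²)
Numerator   = 13×2732.9309 − 74.73×439.99 = 35528.1017 − 32880.4527 = 2647.6490
Denominator = 13×562.1685 − 74.73² = 7308.1905 − 5584.5729 = 1723.6176
b₁(new) = 2647.6490 / 1723.6176 = 1.5361

(Same formula on the original sums: (12×1999.5929 − 59.18×392.83) / (12×320.3660 − 59.18²) = 747.4354 / 342.1196 = 2.1847, matching the given fit.)

Step 3: Change in slope
Δβ₁ = 1.5361 − 2.1847 = -0.6486
Relative change = -0.6486 / 2.1847 × 100% = -29.7%
→ the slope decreases when the point is added.

Because the point sits below the extension of the original line at a high-leverage x, it tilts the fit down.
In practice: refit with and without it and report both if conclusions differ.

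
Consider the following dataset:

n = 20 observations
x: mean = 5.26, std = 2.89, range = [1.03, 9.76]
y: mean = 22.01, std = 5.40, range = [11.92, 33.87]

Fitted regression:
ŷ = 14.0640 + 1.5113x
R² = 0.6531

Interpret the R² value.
About 65.31% of the variability in y is accounted for by the regression on x (R² = 0.6531) — a moderate linear fit.

R² = 1 − SS_res/SS_tot compares the residual scatter to the total scatter of y about its mean.

Here R² = 0.6531:
- Explained: 65.31% of the variation in y
- Unexplained (residual): 100% − 65.31% = 34.69%
- Rule of thumb (below 0.3 weak; 0.3 to below 0.7 moderate; 0.7 and above strong) → moderate

Calculation: R² = 1 − (SS_res / SS_tot), where SS_res is the sum of squared residuals and SS_tot the total sum of squares.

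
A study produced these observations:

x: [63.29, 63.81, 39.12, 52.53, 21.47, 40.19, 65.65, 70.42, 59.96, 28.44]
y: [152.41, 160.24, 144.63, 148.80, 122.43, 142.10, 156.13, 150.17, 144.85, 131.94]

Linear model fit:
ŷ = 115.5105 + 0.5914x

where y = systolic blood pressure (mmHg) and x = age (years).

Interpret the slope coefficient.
For each additional year of age, predicted blood pressure increases by approximately 0.5914 mmHg.

The slope coefficient β₁ = 0.5914 represents the marginal effect of age on blood pressure.

Interpretation:
- Age up by 1 year → predicted blood pressure increases by 0.5914 mmHg
- This is a linear approximation: the same per-unit change is assumed across the whole observed x range
- The slope describes association in these data, not necessarily a causal effect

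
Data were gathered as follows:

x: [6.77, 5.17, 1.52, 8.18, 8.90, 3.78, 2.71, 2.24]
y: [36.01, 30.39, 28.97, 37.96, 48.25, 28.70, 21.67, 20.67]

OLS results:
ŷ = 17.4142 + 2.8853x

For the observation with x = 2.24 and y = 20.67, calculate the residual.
Residual = -3.2073

The residual is the difference between the actual value and the predicted value:

Residual = y - ŷ

Step 1: Calculate predicted value
ŷ = 17.4142 + 2.8853 × 2.24
ŷ = 23.8773

Step 2: Calculate residual
Residual = 20.67 - 23.8773
Residual = -3.2073

The residual is negative, so the observed y = 20.67 sits below the regression line (the line overestimates it by 3.2073).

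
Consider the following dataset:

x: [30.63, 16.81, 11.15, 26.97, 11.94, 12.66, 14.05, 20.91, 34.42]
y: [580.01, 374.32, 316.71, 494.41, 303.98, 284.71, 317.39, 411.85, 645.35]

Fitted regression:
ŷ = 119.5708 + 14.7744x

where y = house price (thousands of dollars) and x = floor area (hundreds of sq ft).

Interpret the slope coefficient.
On average, house price is about 14.7744 thousand dollars higher for every extra hundred sq ft of floor area.

β₁ = 14.7744 is the change in predicted house price (thousand dollars) per additional hundred sq ft of floor area.

Interpretation:
- Floor area up by 1 hundred sq ft → predicted house price increases by 14.7744 thousand dollars
- The effect is assumed constant over the observed range of x (linearity)

The intercept β₀ = 119.5708 is the predicted house price when floor area = 0; since the smallest observed x is 11.15, this is an extrapolation and mainly anchors the line.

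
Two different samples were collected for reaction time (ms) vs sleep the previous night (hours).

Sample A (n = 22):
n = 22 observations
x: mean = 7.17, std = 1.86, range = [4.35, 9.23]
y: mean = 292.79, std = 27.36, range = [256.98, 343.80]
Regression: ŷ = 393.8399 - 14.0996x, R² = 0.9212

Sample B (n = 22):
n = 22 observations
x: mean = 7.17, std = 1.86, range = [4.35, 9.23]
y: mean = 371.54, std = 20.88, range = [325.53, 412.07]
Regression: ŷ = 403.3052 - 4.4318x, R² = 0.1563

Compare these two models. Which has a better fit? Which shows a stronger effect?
Model A has the better fit (R² = 0.9212 vs 0.1563). Model A shows the stronger effect (|β₁| = 14.0996 vs 4.4318).

Model Comparison:

Which explains more variance? (R²)
- Model A: R² = 0.9212 → 92.12% of variance in reaction time explained
- Model B: R² = 0.1563 → 15.63% of variance in reaction time explained
- 0.9212 > 0.1563 → Model A has the better fit

Strength of effect — compare |β₁|:
- Model A: β₁ = -14.0996 → predicted reaction time falls 14.0996 ms per additional hour of sleep
- Model B: β₁ = -4.4318 → predicted reaction time falls 4.4318 ms per additional hour of sleep
- |-14.0996| > |-4.4318| → Model A shows the stronger marginal effect

Notes:
- A better fit (higher R²) doesn't necessarily mean a more important relationship.
- A steeper slope doesn't make a better model if the scatter around the line is large.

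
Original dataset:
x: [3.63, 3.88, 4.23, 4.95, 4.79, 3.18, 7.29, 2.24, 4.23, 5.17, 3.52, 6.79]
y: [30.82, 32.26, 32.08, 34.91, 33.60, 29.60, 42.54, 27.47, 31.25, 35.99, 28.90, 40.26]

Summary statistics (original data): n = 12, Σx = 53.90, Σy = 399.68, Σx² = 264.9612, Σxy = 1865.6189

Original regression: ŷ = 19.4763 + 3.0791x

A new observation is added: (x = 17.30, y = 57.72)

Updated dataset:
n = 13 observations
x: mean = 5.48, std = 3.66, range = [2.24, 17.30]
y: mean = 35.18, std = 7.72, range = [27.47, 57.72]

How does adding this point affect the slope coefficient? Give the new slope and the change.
Adding the point moves β₁ from 3.0791 to 2.0599, i.e. it decreases by 1.0192 (-33.1%).

x = 17.30 lies well outside the original x-range [2.24, 7.29] (x̄ ≈ 4.49), so this observation has high leverage and can move the slope substantially.

Step 1: Update the sums with the new point (n goes from 12 to 13)
Σx  = 53.90 + 17.30 = 71.20
Σy  = 399.68 + 57.72 = 457.40
Σx² = 264.9612 + 17.30² = 264.9612 + 299.2900 = 564.2512
Σxy = 1865.6189 + 17.30×57.72 = 1865.6189 + 998.5560 = 2864.1749

Step 2: Recompute the slope with b₁ = (nΣxy − ΣxΣy) / (nΣx² − (Σx)²)
Numerator   = 13×2864.1749 − 71.20×457.40 = 37234.2737 − 32566.8800 = 4667.3937
Denominator = 13×564.2512 − 71.20² = 7335.2656 − 5069.4400 = 2265.8256
b₁(new) = 4667.3937 / 2265.8256 = 2.0599

(Same formula on the original sums: (12×1865.6189 − 53.90×399.68) / (12×264.9612 − 53.90²) = 844.6748 / 274.3244 = 3.0791, matching the given fit.)

Step 3: Change in slope
Δβ₁ = 2.0599 − 3.0791 = -1.0192
Relative change = -1.0192 / 3.0791 × 100% = -33.1%
→ the slope decreases when the point is added.

A high-leverage point only changes the slope if it is off the original line; here y = 57.72 is below the original trend, so the slope decreases.
In practice: check such a point for data-entry or measurement error; examine leverage (hᵢ) and Cook's distance rather than deleting it automatically.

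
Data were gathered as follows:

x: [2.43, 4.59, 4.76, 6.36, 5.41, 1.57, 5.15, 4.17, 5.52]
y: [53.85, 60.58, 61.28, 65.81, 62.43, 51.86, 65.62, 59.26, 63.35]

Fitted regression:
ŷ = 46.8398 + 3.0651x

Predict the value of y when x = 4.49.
ŷ = 60.6021

To predict y for x = 4.49, substitute into the regression equation:

ŷ = 46.8398 + 3.0651 × 4.49
ŷ = 46.8398 + 13.7623
ŷ = 60.6021

This is a point prediction; actual observations scatter around it by roughly the residual standard deviation.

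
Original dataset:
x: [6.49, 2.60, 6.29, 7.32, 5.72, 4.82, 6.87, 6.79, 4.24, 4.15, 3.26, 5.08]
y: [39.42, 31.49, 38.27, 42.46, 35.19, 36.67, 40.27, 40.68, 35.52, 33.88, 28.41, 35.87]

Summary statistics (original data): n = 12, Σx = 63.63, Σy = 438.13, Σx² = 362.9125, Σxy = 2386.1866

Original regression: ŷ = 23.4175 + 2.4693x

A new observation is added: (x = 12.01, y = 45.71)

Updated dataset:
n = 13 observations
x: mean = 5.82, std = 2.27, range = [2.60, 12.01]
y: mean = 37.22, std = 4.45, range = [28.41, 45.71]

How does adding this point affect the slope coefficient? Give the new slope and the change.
Adding the point moves β₁ from 2.4693 to 1.7893, i.e. it decreases by 0.6800 (-27.5%).

The new point has HIGH LEVERAGE: x = 12.01 is far from the original mean x̄ = 63.63/12 ≈ 5.30 (original range [2.60, 7.32]).

Step 1: Update the sums with the new point (n goes from 12 to 13)
Σx  = 63.63 + 12.01 = 75.64
Σy  = 438.13 + 45.71 = 483.84
Σx² = 362.9125 + 12.01² = 362.9125 + 144.2401 = 507.1526
Σxy = 2386.1866 + 12.01×45.71 = 2386.1866 + 548.9771 = 2935.1637

Step 2: Recompute the slope with b₁ = (nΣxy − ΣxΣy) / (nΣx² − (Σx)²)
Numerator   = 13×2935.1637 − 75.64×483.84 = 38157.1281 − 36597.6576 = 1559.4705
Denominator = 13×507.1526 − 75.64² = 6592.9838 − 5721.4096 = 871.5742
b₁(new) = 1559.4705 / 871.5742 = 1.7893

(Same formula on the original sums: (12×2386.1866 − 63.63×438.13) / (12×362.9125 − 63.63²) = 756.0273 / 306.1731 = 2.4693, matching the given fit.)

Step 3: Change in slope
Δβ₁ = 1.7893 − 2.4693 = -0.6800
Relative change = -0.6800 / 2.4693 × 100% = -27.5%
→ the slope decreases when the point is added.

Because the point sits below the extension of the original line at a high-leverage x, it tilts the fit down.
In practice: examine leverage (hᵢ) and Cook's distance rather than deleting it automatically.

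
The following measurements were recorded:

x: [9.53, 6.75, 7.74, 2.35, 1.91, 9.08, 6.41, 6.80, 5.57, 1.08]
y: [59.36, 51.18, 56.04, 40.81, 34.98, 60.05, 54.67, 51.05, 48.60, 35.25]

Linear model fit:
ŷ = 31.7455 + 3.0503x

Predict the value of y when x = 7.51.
ŷ = 54.6533

To predict y for x = 7.51, substitute into the regression equation:

ŷ = 31.7455 + 3.0503 × 7.51
ŷ = 31.7455 + 22.9078
ŷ = 54.6533

This is a point prediction; actual observations scatter around it by roughly the residual standard deviation.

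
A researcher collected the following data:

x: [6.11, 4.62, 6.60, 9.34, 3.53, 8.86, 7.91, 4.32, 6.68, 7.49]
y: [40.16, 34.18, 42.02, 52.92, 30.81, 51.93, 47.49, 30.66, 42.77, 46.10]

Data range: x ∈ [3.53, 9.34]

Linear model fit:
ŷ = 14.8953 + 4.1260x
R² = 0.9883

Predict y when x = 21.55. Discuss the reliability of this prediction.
The equation gives ŷ = 103.8106; however x = 21.55 is 12.21 units above the observed range, so this extrapolated value should not be trusted.

Prediction calculation:
ŷ = 14.8953 + 4.1260 × 21.55
ŷ = 103.8106

Reliability:
- Data range: x ∈ [3.53, 9.34]
- Prediction point: x = 21.55 is 12.21 units above the observed range → this is EXTRAPOLATION, not interpolation

Why that matters here:
- There are no observations near this x to validate the fitted line there
- The linear relationship may not hold outside the observed range
- R² describes fit only over the sampled x values; it says nothing about behaviour beyond them

The R² = 0.9883 only validates the fit within [3.53, 9.34]; treat ŷ = 103.8106 with caution.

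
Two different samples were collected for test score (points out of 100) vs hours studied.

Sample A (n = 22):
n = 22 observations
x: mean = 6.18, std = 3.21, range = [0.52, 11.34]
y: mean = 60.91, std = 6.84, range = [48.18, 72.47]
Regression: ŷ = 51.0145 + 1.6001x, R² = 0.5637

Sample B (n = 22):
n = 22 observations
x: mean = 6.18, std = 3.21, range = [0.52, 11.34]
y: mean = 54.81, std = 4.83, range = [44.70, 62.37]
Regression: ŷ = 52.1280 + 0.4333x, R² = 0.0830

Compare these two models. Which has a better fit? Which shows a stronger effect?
Model A has the better fit (R² = 0.5637 vs 0.0830). Model A shows the stronger effect (|β₁| = 1.6001 vs 0.4333).

Model Comparison:

Which explains more variance? (R²)
- Model A: R² = 0.5637 → 56.37% of variance in test score explained
- Model B: R² = 0.0830 → 8.30% of variance in test score explained
- 0.5637 > 0.0830 → Model A has the better fit

Effect size (slope magnitude):
- Model A: β₁ = 1.6001 → predicted test score rises 1.6001 points per additional hour of study time
- Model B: β₁ = 0.4333 → predicted test score rises 0.4333 points per additional hour of study time
- |1.6001| > |0.4333| → Model A shows the stronger marginal effect

Note: A better fit (higher R²) doesn't necessarily mean a more important relationship.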